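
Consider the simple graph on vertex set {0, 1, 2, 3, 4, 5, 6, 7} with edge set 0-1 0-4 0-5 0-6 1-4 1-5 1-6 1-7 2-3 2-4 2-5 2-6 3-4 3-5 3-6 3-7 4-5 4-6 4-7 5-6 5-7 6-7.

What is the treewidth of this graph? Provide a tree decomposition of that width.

Treewidth 4.
One optimal decomposition is:
Bags: B1 = {3, 4, 5, 6, 7}  B2 = {2, 3, 4, 5, 6}  B3 = {1, 4, 5, 6, 7}  B4 = {0, 1, 4, 5, 6}
Tree: B1–B2, B1–B3, B3–B4

Each bag holds 5 vertices, so the decomposition has width 4, which upper-bounds the treewidth. On the other hand G contains the 5-clique {0, 1, 4, 5, 6}. A clique must lie in a single bag of any decomposition, so no decomposition can have width below 4. Therefore the treewidth is 4.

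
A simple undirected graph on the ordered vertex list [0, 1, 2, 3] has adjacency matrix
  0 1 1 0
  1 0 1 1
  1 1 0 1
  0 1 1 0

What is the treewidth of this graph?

2

A width-2 tree decomposition is:
Bags: B1 = {1, 2, 3}  B2 = {0, 1, 2}
Tree: B1–B2
Each bag holds 3 vertices, so the decomposition has width 2, which upper-bounds the treewidth. Conversely, {0, 1, 2} is a clique of size 3, and the vertices of any clique must share a bag in every tree decomposition; so some bag has ≥ 3 vertices and tw(G) ≥ 2. Therefore the treewidth is 2.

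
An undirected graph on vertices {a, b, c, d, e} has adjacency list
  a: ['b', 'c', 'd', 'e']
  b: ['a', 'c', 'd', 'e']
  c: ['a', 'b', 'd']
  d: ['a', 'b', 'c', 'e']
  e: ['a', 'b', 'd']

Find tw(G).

A width-3 tree decomposition is:
Bags: B1 = {a, b, c, d}  B2 = {a, b, d, e}
Tree: B1–B2
Every bag has size at most 4, so the width is 4 − 1 = 3 and tw(G) ≤ 3. Conversely, {a, b, d, e} is a clique of size 4, and the vertices of any clique must share a bag in every tree decomposition; so some bag has ≥ 4 vertices and tw(G) ≥ 3. Therefore the treewidth is 3.

3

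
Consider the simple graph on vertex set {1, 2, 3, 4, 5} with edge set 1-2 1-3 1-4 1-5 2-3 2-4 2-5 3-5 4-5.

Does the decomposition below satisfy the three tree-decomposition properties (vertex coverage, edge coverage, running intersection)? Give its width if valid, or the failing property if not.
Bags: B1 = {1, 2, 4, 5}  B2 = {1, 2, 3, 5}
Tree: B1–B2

Yes; width 3.

Checking the three conditions: (i) the bags cover all of {1, 2, 3, 4, 5}; (ii) for each edge, some bag contains both endpoints; (iii) the bags containing any fixed vertex form a subtree. All hold, so the decomposition is valid with width 4 − 1 = 3.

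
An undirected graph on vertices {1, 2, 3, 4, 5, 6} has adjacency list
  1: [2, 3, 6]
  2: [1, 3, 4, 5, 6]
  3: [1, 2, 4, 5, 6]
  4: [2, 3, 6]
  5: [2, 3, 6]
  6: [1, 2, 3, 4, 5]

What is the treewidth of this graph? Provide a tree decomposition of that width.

Treewidth 3.
One optimal decomposition is:
Bags: B1 = {2, 3, 5, 6}  B2 = {2, 3, 4, 6}  B3 = {1, 2, 3, 6}
Tree: B1–B2, B2–B3

Every bag has size at most 4, so the width is 4 − 1 = 3 and tw(G) ≤ 3. Conversely, {1, 2, 3, 6} is a clique of size 4, and the vertices of any clique must share a bag in every tree decomposition; so some bag has ≥ 4 vertices and tw(G) ≥ 3. The upper and lower bounds meet at 3, so that is the treewidth.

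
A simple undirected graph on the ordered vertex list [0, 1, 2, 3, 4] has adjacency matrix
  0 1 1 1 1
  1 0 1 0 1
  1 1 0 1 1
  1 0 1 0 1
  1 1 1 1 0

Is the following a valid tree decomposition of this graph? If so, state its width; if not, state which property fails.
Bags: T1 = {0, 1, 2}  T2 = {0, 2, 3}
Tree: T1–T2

A tree decomposition must satisfy three properties: every vertex lies in some bag; for every edge, both endpoints lie together in some bag; and for every vertex, the bags containing it form a connected subtree. Here vertex 4 appears in no bag, so the decomposition is invalid.

No — vertex 4 appears in no bag.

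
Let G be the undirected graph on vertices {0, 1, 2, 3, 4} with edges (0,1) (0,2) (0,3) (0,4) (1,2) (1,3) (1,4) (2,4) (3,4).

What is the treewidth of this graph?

A width-3 tree decomposition is:
Bags: B1 = {0, 1, 2, 4}  B2 = {0, 1, 3, 4}
Tree: B1–B2
Every bag has size at most 4, so the width is 4 − 1 = 3 and tw(G) ≤ 3. On the other hand G contains the 4-clique {0, 1, 2, 4}. A clique must lie in a single bag of any decomposition, so no decomposition can have width below 3. Combining the bounds, tw(G) = 3.

3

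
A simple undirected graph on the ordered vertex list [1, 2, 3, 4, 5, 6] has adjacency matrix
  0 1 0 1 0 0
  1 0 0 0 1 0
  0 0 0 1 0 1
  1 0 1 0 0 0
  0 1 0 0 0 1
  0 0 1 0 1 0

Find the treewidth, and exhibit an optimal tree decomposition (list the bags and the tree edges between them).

Treewidth 2.
One optimal decomposition is:
Bags: B1 = {1, 2, 5}  B2 = {1, 4, 5}  B3 = {3, 4, 5}  B4 = {3, 5, 6}
Tree: B1–B2, B2–B3, B3–B4

Each bag holds 3 vertices, so the decomposition has width 2, which upper-bounds the treewidth. The edges 5–2–1–4–3–6–5 form a cycle, so G is not a tree and its treewidth is at least 2. Hence tw(G) = 2 exactly.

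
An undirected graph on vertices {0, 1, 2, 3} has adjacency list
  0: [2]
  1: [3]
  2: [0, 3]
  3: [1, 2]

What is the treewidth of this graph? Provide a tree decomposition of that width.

Treewidth 1.
One such decomposition:
Bags: B1 = {2, 3}  B2 = {1, 3}  B3 = {0, 2}
Tree: B1–B2, B1–B3

Every bag has size at most 2, so the width is 2 − 1 = 1 and tw(G) ≤ 1. G has an edge, so its treewidth is at least 1. Combining the bounds, tw(G) = 1.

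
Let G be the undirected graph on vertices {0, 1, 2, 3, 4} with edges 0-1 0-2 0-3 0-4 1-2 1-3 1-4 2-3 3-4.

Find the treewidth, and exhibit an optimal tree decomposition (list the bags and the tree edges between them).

Every bag has size at most 4, so the width is 4 − 1 = 3 and tw(G) ≤ 3. On the other hand G contains the 4-clique {0, 1, 2, 3}. A clique must lie in a single bag of any decomposition, so no decomposition can have width below 3. The upper and lower bounds meet at 3, so that is the treewidth.

Treewidth 3.
Bags: B1 = {0, 1, 3, 4}  B2 = {0, 1, 2, 3}
Tree: B1–B2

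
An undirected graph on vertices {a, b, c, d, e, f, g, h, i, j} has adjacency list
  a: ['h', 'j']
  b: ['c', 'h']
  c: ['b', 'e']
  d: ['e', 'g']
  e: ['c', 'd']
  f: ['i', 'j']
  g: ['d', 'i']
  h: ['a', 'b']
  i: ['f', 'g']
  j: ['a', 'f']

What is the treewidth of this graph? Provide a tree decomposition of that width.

Each bag holds 3 vertices, so the decomposition has width 2, which upper-bounds the treewidth. For the lower bound, G contains the cycle j–a–h–b–c–e–d–g–i–f–j, so G is not a forest; only forests have treewidth ≤ 1, hence tw(G) ≥ 2. Combining the bounds, tw(G) = 2.

Treewidth 2.
One such decomposition:
Bags: B1 = {a, h, j}  B2 = {b, h, j}  B3 = {b, c, j}  B4 = {c, e, j}  B5 = {d, e, j}  B6 = {d, g, j}  B7 = {g, i, j}  B8 = {f, i, j}
Tree: B1–B2, B2–B3, B3–B4, B4–B5, B5–B6, B6–B7, B7–B8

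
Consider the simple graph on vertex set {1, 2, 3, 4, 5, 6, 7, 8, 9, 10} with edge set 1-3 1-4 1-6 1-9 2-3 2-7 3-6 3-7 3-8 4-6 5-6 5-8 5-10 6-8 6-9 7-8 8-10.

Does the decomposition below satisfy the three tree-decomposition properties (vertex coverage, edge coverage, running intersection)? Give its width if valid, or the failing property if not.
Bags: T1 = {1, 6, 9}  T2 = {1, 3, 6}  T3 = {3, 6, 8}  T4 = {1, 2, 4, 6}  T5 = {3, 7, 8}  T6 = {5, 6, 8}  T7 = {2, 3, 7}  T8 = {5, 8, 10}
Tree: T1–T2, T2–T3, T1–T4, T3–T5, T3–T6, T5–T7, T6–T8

A tree decomposition must satisfy three properties: every vertex lies in some bag; for every edge, both endpoints lie together in some bag; and for every vertex, the bags containing it form a connected subtree. Here bags containing vertex 2 are not connected in the tree, so the decomposition is invalid.

No — bags containing vertex 2 are not connected in the tree.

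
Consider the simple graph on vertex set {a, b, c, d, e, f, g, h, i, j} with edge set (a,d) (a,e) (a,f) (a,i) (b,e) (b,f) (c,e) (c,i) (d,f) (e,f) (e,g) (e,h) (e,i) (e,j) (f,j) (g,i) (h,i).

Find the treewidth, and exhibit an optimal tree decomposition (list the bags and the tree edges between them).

Every bag has size at most 3, so the width is 3 − 1 = 2 and tw(G) ≤ 2. Conversely, {a, d, f} is a clique of size 3, and the vertices of any clique must share a bag in every tree decomposition; so some bag has ≥ 3 vertices and tw(G) ≥ 2. The upper and lower bounds meet at 2, so that is the treewidth.

Treewidth 2.
One optimal decomposition is:
Bags: B1 = {a, e, i}  B2 = {a, e, f}  B3 = {e, g, i}  B4 = {a, d, f}  B5 = {b, e, f}  B6 = {c, e, i}  B7 = {e, f, j}  B8 = {e, h, i}
Tree: B1–B2, B1–B3, B2–B4, B2–B5, B3–B6, B2–B7, B6–B8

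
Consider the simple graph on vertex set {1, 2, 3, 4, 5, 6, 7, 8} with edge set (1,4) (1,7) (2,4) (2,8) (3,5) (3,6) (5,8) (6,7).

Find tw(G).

A width-2 tree decomposition is:
Bags: B1 = {1, 2, 4}  B2 = {1, 2, 7}  B3 = {2, 6, 7}  B4 = {2, 3, 6}  B5 = {2, 3, 5}  B6 = {2, 5, 8}
Tree: B1–B2, B2–B3, B3–B4, B4–B5, B5–B6
Every bag has size at most 3, so the width is 3 − 1 = 2 and tw(G) ≤ 2. For the lower bound, G contains the cycle 2–4–1–7–6–3–5–8–2, so G is not a forest; only forests have treewidth ≤ 1, hence tw(G) ≥ 2. The upper and lower bounds meet at 2, so that is the treewidth.

2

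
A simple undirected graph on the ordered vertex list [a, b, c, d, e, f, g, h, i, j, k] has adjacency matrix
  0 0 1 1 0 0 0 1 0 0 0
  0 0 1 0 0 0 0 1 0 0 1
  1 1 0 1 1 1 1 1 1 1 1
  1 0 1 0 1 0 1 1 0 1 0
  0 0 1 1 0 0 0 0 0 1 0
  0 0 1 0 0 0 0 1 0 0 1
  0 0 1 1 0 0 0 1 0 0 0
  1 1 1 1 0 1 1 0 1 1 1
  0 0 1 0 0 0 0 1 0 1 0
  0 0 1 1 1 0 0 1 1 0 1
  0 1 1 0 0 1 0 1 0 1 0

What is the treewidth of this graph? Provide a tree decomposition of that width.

Treewidth 3.
Bags: B1 = {c, d, h, j}  B2 = {c, h, j, k}  B3 = {c, d, g, h}  B4 = {c, f, h, k}  B5 = {c, d, e, j}  B6 = {b, c, h, k}  B7 = {a, c, d, h}  B8 = {c, h, i, j}
Tree: B1–B2, B1–B3, B2–B4, B1–B5, B2–B6, B3–B7, B2–B8

Every bag has size at most 4, so the width is 4 − 1 = 3 and tw(G) ≤ 3. On the other hand G contains the 4-clique {c, d, e, j}. A clique must lie in a single bag of any decomposition, so no decomposition can have width below 3. Combining the bounds, tw(G) = 3.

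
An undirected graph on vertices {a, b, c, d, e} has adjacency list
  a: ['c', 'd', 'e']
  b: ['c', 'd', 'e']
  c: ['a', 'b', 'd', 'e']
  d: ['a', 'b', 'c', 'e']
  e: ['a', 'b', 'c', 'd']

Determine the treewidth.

A width-3 tree decomposition is:
Bags: B1 = {b, c, d, e}  B2 = {a, c, d, e}
Tree: B1–B2
Every bag has size at most 4, so the width is 4 − 1 = 3 and tw(G) ≤ 3. Conversely, {a, c, d, e} is a clique of size 4, and the vertices of any clique must share a bag in every tree decomposition; so some bag has ≥ 4 vertices and tw(G) ≥ 3. Therefore the treewidth is 3.

3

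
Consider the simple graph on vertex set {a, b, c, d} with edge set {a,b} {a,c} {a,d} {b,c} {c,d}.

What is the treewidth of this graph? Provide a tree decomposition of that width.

The largest bag has 3 vertices, giving width 2; this decomposition certifies tw(G) ≤ 2. For the lower bound, the 3 vertices {a, c, d} are pairwise adjacent, and any tree decomposition puts a clique entirely inside one bag — forcing width ≥ 2. The upper and lower bounds meet at 2, so that is the treewidth.

Treewidth 2.
One optimal decomposition is:
Bags: B1 = {a, c, d}  B2 = {a, b, c}
Tree: B1–B2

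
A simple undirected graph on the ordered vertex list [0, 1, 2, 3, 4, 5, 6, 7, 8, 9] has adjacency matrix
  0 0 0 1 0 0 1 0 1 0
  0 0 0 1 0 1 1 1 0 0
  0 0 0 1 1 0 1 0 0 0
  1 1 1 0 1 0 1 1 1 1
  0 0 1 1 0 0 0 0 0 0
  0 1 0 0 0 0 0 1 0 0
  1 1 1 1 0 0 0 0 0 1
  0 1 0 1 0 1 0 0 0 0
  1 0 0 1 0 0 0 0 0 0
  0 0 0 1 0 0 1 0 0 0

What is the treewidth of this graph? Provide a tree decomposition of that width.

Treewidth 2.
One optimal decomposition is:
Bags: B1 = {2, 3, 6}  B2 = {0, 3, 6}  B3 = {1, 3, 6}  B4 = {2, 3, 4}  B5 = {1, 3, 7}  B6 = {0, 3, 8}  B7 = {1, 5, 7}  B8 = {3, 6, 9}
Tree: B1–B2, B2–B3, B1–B4, B3–B5, B2–B6, B5–B7, B2–B8

Each bag holds 3 vertices, so the decomposition has width 2, which upper-bounds the treewidth. Conversely, {0, 3, 8} is a clique of size 3, and the vertices of any clique must share a bag in every tree decomposition; so some bag has ≥ 3 vertices and tw(G) ≥ 2. Hence tw(G) = 2 exactly.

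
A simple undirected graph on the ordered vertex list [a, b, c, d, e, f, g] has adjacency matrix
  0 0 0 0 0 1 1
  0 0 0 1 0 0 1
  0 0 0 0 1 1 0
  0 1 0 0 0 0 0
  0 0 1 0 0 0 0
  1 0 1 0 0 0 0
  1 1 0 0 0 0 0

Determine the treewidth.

1

A width-1 tree decomposition is:
Bags: B1 = {c, e}  B2 = {c, f}  B3 = {a, f}  B4 = {a, g}  B5 = {b, g}  B6 = {b, d}
Tree: B1–B2, B2–B3, B3–B4, B4–B5, B5–B6
The largest bag has 2 vertices, giving width 1; this decomposition certifies tw(G) ≤ 1. Since G has at least one edge (e.g. e–c), it is not an edgeless graph, so tw(G) ≥ 1. Therefore the treewidth is 1.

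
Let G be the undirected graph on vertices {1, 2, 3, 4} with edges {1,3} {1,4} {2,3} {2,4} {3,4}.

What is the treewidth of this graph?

A width-2 tree decomposition is:
Bags: B1 = {1, 3, 4}  B2 = {2, 3, 4}
Tree: B1–B2
Every bag has size at most 3, so the width is 3 − 1 = 2 and tw(G) ≤ 2. Conversely, {1, 3, 4} is a clique of size 3, and the vertices of any clique must share a bag in every tree decomposition; so some bag has ≥ 3 vertices and tw(G) ≥ 2. The upper and lower bounds meet at 2, so that is the treewidth.

2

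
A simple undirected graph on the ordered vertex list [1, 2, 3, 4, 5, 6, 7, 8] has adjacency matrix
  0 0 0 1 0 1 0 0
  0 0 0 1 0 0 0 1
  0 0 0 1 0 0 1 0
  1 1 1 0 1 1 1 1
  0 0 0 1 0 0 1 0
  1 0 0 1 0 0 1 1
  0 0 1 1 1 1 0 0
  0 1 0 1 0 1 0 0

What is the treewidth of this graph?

A width-2 tree decomposition is:
Bags: B1 = {4, 6, 8}  B2 = {4, 6, 7}  B3 = {3, 4, 7}  B4 = {2, 4, 8}  B5 = {1, 4, 6}  B6 = {4, 5, 7}
Tree: B1–B2, B2–B3, B1–B4, B1–B5, B2–B6
Each bag holds 3 vertices, so the decomposition has width 2, which upper-bounds the treewidth. For the lower bound, the 3 vertices {2, 4, 8} are pairwise adjacent, and any tree decomposition puts a clique entirely inside one bag — forcing width ≥ 2. Therefore the treewidth is 2.

2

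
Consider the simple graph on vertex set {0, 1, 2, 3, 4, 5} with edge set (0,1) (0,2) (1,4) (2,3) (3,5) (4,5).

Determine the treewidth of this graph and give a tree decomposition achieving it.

Treewidth 2.
Bags: B1 = {0, 2, 3}  B2 = {0, 3, 5}  B3 = {0, 4, 5}  B4 = {0, 1, 4}
Tree: B1–B2, B2–B3, B3–B4

Every bag has size at most 3, so the width is 3 − 1 = 2 and tw(G) ≤ 2. Since 0–2–3–5–4–1–0 is a cycle in G, G is not acyclic. Forests are exactly the graphs of treewidth ≤ 1, so tw(G) ≥ 2. The upper and lower bounds meet at 2, so that is the treewidth.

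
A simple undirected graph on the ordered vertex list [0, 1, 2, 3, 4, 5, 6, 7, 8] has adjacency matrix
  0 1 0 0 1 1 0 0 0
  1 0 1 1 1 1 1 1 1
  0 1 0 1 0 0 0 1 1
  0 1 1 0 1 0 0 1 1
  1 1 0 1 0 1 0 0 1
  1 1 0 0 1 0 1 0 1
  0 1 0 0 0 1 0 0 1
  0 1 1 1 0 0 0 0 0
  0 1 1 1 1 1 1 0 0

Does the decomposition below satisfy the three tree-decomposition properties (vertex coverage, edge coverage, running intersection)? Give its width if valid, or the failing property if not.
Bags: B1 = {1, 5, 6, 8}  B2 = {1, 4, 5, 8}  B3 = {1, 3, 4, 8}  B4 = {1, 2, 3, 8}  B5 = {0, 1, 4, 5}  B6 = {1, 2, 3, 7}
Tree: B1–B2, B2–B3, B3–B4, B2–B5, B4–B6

Yes; width 3.

Every vertex of G appears in some bag (union = {0, 1, 2, 3, 4, 5, 6, 7, 8}); every edge is covered by a bag; and for each vertex v the set of bags containing v is connected in the bag tree. The decomposition is therefore valid. The largest bag has 4 vertices, so the width is 3.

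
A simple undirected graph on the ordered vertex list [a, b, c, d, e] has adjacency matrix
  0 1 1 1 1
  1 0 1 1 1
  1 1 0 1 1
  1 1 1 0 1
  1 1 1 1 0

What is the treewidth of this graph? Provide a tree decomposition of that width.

With just one bag of size 5, the width is 5 − 1 = 4, so tw(G) ≤ 4. For the lower bound, the 5 vertices {a, b, c, d, e} are pairwise adjacent, and any tree decomposition puts a clique entirely inside one bag — forcing width ≥ 4. Hence tw(G) = 4 exactly.

Treewidth 4.
Bags: B1 = {a, b, c, d, e}
Tree: (single bag)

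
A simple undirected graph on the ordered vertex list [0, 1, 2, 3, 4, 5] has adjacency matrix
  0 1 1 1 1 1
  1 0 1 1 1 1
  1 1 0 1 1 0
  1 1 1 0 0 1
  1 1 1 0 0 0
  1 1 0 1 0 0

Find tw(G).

A width-3 tree decomposition is:
Bags: B1 = {0, 1, 3, 5}  B2 = {0, 1, 2, 3}  B3 = {0, 1, 2, 4}
Tree: B1–B2, B2–B3
Each bag holds 4 vertices, so the decomposition has width 3, which upper-bounds the treewidth. For the lower bound, the 4 vertices {0, 1, 2, 3} are pairwise adjacent, and any tree decomposition puts a clique entirely inside one bag — forcing width ≥ 3. Hence tw(G) = 3 exactly.

3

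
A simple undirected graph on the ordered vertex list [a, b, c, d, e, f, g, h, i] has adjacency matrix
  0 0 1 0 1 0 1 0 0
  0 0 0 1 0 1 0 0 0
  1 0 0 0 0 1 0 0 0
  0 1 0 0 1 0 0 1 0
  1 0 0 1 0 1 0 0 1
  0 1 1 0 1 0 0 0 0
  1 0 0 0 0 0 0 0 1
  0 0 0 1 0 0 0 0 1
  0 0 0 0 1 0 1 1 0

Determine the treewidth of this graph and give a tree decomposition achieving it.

The largest bag has 4 vertices, giving width 3; this decomposition certifies tw(G) ≤ 3. For the lower bound: the 4 vertex sets {b,d,h}, {i}, {e}, {a,c,f,g} are disjoint, each induces a connected subgraph, and every pair is joined by at least one edge of G. Contracting each set to a single vertex therefore yields K_{4} as a minor, and since treewidth is minor-monotone, tw(G) ≥ tw(K_{4}) = 3. Combining the bounds, tw(G) = 3.

Treewidth 3.
Bags: B1 = {b, d, h, i}  B2 = {b, d, e, i}  B3 = {b, e, f, i}  B4 = {e, f, g, i}  B5 = {a, e, f, g}  B6 = {a, c, f, g}
Tree: B1–B2, B2–B3, B3–B4, B4–B5, B5–B6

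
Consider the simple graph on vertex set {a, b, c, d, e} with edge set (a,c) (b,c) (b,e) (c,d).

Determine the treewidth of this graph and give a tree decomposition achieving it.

Treewidth 1.
One such decomposition:
Bags: B1 = {c, d}  B2 = {b, c}  B3 = {a, c}  B4 = {b, e}
Tree: B1–B2, B2–B3, B2–B4

The largest bag has 2 vertices, giving width 1; this decomposition certifies tw(G) ≤ 1. G has an edge, so its treewidth is at least 1. Therefore the treewidth is 1.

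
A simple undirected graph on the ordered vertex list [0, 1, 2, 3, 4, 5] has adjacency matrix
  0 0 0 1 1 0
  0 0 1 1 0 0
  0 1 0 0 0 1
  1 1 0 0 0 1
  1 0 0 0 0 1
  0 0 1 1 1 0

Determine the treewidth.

A width-2 tree decomposition is:
Bags: B1 = {0, 3, 4}  B2 = {3, 4, 5}  B3 = {1, 3, 5}  B4 = {1, 2, 5}
Tree: B1–B2, B2–B3, B3–B4
Each bag holds 3 vertices, so the decomposition has width 2, which upper-bounds the treewidth. For the lower bound, G contains the cycle 0–4–5–3–0, so G is not a forest; only forests have treewidth ≤ 1, hence tw(G) ≥ 2. Therefore the treewidth is 2.

2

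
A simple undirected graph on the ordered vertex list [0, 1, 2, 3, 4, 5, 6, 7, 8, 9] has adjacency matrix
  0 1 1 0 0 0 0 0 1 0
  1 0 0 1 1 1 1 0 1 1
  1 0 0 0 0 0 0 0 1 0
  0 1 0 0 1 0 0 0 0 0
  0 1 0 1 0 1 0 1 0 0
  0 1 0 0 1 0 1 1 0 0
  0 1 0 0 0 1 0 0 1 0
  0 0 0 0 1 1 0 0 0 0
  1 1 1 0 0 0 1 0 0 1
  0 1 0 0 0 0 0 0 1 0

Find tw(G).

A width-2 tree decomposition is:
Bags: B1 = {1, 8, 9}  B2 = {1, 6, 8}  B3 = {0, 1, 8}  B4 = {1, 5, 6}  B5 = {1, 4, 5}  B6 = {4, 5, 7}  B7 = {0, 2, 8}  B8 = {1, 3, 4}
Tree: B1–B2, B1–B3, B2–B4, B4–B5, B5–B6, B3–B7, B5–B8
Every bag has size at most 3, so the width is 3 − 1 = 2 and tw(G) ≤ 2. Conversely, {0, 1, 8} is a clique of size 3, and the vertices of any clique must share a bag in every tree decomposition; so some bag has ≥ 3 vertices and tw(G) ≥ 2. The upper and lower bounds meet at 2, so that is the treewidth.

2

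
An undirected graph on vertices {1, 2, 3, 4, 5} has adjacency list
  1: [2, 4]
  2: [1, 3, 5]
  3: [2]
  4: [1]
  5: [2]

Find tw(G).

A width-1 tree decomposition is:
Bags: B1 = {1, 2}  B2 = {2, 5}  B3 = {2, 3}  B4 = {1, 4}
Tree: B1–B2, B1–B3, B1–B4
Every bag has size at most 2, so the width is 2 − 1 = 1 and tw(G) ≤ 1. Since G has at least one edge (e.g. 1–2), it is not an edgeless graph, so tw(G) ≥ 1. Therefore the treewidth is 1.

1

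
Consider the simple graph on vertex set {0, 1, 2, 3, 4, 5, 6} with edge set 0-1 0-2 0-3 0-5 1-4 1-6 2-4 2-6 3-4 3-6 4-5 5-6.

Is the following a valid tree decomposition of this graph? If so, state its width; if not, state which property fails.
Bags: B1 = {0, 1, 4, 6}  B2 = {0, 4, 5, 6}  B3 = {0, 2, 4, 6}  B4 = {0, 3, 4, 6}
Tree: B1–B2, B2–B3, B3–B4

Yes; width 3.

Checking the three conditions: (i) the bags cover all of {0, 1, 2, 3, 4, 5, 6}; (ii) for each edge, some bag contains both endpoints; (iii) the bags containing any fixed vertex form a subtree. All hold, so the decomposition is valid with width 4 − 1 = 3.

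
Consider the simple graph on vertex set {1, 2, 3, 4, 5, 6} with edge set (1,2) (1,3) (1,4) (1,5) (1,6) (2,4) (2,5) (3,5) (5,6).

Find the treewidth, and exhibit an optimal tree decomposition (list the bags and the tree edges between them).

Every bag has size at most 3, so the width is 3 − 1 = 2 and tw(G) ≤ 2. Conversely, {1, 2, 4} is a clique of size 3, and the vertices of any clique must share a bag in every tree decomposition; so some bag has ≥ 3 vertices and tw(G) ≥ 2. Combining the bounds, tw(G) = 2.

Treewidth 2.
One such decomposition:
Bags: B1 = {1, 2, 5}  B2 = {1, 2, 4}  B3 = {1, 3, 5}  B4 = {1, 5, 6}
Tree: B1–B2, B1–B3, B1–B4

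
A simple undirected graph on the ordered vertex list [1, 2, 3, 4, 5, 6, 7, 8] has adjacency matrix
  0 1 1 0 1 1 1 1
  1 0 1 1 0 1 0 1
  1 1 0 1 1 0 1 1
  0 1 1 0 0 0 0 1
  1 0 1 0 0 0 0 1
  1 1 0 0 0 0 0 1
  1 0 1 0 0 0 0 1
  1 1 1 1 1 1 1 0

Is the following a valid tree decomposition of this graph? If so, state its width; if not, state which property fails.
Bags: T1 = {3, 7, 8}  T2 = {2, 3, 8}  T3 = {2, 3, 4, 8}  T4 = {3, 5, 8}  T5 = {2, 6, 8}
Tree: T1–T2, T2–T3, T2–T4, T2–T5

No — vertex 1 appears in no bag.

A tree decomposition must satisfy three properties: every vertex lies in some bag; for every edge, both endpoints lie together in some bag; and for every vertex, the bags containing it form a connected subtree. Here vertex 1 appears in no bag, so the decomposition is invalid.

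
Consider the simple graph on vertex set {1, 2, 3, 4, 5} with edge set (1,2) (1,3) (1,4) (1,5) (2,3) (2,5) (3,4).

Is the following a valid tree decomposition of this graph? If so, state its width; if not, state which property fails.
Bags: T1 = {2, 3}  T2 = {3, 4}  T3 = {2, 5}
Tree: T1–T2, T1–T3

No — vertex 1 appears in no bag.

A tree decomposition must satisfy three properties: every vertex lies in some bag; for every edge, both endpoints lie together in some bag; and for every vertex, the bags containing it form a connected subtree. Here vertex 1 appears in no bag, so the decomposition is invalid.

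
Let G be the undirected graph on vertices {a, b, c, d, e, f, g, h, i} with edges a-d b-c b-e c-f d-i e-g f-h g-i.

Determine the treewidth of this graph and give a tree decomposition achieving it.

Treewidth 1.
One optimal decomposition is:
Bags: B1 = {f, h}  B2 = {c, f}  B3 = {b, c}  B4 = {b, e}  B5 = {e, g}  B6 = {g, i}  B7 = {d, i}  B8 = {a, d}
Tree: B1–B2, B2–B3, B3–B4, B4–B5, B5–B6, B6–B7, B7–B8

Every bag has size at most 2, so the width is 2 − 1 = 1 and tw(G) ≤ 1. Since G has at least one edge (e.g. h–f), it is not an edgeless graph, so tw(G) ≥ 1. The upper and lower bounds meet at 1, so that is the treewidth.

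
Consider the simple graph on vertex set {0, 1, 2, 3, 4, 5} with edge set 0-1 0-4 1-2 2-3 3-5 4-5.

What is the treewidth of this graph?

A width-2 tree decomposition is:
Bags: B1 = {1, 2, 3}  B2 = {1, 3, 5}  B3 = {1, 4, 5}  B4 = {0, 1, 4}
Tree: B1–B2, B2–B3, B3–B4
The largest bag has 3 vertices, giving width 2; this decomposition certifies tw(G) ≤ 2. The edges 1–2–3–5–4–0–1 form a cycle, so G is not a tree and its treewidth is at least 2. The upper and lower bounds meet at 2, so that is the treewidth.

2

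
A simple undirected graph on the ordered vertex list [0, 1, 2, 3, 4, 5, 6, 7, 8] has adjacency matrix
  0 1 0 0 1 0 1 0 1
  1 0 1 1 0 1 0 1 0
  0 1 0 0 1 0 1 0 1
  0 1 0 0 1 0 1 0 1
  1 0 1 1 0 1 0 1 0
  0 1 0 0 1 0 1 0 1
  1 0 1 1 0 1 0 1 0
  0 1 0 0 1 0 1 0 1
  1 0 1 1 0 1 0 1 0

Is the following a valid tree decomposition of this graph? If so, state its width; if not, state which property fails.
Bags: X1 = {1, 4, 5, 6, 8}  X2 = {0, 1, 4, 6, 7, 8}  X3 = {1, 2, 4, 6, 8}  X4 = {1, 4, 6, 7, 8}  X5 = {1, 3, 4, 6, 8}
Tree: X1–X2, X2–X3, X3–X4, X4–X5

A tree decomposition must satisfy three properties: every vertex lies in some bag; for every edge, both endpoints lie together in some bag; and for every vertex, the bags containing it form a connected subtree. Here bags containing vertex 7 are not connected in the tree, so the decomposition is invalid.

No — bags containing vertex 7 are not connected in the tree.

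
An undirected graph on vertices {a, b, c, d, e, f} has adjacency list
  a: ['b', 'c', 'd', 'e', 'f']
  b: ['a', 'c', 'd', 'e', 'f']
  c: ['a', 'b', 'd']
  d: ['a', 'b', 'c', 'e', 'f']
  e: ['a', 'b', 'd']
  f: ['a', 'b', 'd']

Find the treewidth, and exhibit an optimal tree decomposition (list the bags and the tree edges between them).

The largest bag has 4 vertices, giving width 3; this decomposition certifies tw(G) ≤ 3. For the lower bound, the 4 vertices {a, b, d, e} are pairwise adjacent, and any tree decomposition puts a clique entirely inside one bag — forcing width ≥ 3. Hence tw(G) = 3 exactly.

Treewidth 3.
Bags: B1 = {a, b, c, d}  B2 = {a, b, d, f}  B3 = {a, b, d, e}
Tree: B1–B2, B2–B3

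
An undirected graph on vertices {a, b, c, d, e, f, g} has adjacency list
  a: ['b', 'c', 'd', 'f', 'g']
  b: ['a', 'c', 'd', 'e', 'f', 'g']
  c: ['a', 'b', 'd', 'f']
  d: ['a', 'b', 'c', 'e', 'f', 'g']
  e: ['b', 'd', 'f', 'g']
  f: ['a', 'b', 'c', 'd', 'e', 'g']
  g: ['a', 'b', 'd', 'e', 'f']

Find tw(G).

A width-4 tree decomposition is:
Bags: B1 = {a, b, d, f, g}  B2 = {b, d, e, f, g}  B3 = {a, b, c, d, f}
Tree: B1–B2, B1–B3
Every bag has size at most 5, so the width is 5 − 1 = 4 and tw(G) ≤ 4. For the lower bound, the 5 vertices {b, d, e, f, g} are pairwise adjacent, and any tree decomposition puts a clique entirely inside one bag — forcing width ≥ 4. Combining the bounds, tw(G) = 4.

4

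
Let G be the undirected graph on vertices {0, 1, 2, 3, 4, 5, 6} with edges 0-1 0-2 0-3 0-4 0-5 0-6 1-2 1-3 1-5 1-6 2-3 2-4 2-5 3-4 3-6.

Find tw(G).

3

A width-3 tree decomposition is:
Bags: B1 = {0, 1, 2, 3}  B2 = {0, 2, 3, 4}  B3 = {0, 1, 2, 5}  B4 = {0, 1, 3, 6}
Tree: B1–B2, B1–B3, B1–B4
The largest bag has 4 vertices, giving width 3; this decomposition certifies tw(G) ≤ 3. On the other hand G contains the 4-clique {0, 1, 2, 3}. A clique must lie in a single bag of any decomposition, so no decomposition can have width below 3. Therefore the treewidth is 3.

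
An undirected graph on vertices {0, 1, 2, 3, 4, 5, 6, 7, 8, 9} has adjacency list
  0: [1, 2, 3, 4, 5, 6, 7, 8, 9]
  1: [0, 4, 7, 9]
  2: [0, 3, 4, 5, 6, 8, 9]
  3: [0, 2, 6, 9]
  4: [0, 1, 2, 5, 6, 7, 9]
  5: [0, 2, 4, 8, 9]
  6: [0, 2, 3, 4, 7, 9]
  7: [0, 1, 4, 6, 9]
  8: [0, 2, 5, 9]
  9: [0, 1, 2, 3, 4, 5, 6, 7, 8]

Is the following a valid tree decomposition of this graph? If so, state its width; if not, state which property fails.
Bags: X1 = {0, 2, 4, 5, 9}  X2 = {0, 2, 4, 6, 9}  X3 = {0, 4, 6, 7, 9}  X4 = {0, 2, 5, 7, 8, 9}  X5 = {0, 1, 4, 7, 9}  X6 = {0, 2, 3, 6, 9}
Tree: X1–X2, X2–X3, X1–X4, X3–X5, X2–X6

No — bags containing vertex 7 are not connected in the tree.

A tree decomposition must satisfy three properties: every vertex lies in some bag; for every edge, both endpoints lie together in some bag; and for every vertex, the bags containing it form a connected subtree. Here bags containing vertex 7 are not connected in the tree, so the decomposition is invalid.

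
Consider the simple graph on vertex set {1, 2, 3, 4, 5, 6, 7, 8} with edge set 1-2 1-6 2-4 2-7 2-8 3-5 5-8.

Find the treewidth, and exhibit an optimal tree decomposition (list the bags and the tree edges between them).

Treewidth 1.
One optimal decomposition is:
Bags: B1 = {2, 8}  B2 = {5, 8}  B3 = {3, 5}  B4 = {2, 7}  B5 = {1, 2}  B6 = {2, 4}  B7 = {1, 6}
Tree: B1–B2, B2–B3, B1–B4, B1–B5, B5–B6, B5–B7

Every bag has size at most 2, so the width is 2 − 1 = 1 and tw(G) ≤ 1. Since G has at least one edge (e.g. 8–2), it is not an edgeless graph, so tw(G) ≥ 1. The upper and lower bounds meet at 1, so that is the treewidth.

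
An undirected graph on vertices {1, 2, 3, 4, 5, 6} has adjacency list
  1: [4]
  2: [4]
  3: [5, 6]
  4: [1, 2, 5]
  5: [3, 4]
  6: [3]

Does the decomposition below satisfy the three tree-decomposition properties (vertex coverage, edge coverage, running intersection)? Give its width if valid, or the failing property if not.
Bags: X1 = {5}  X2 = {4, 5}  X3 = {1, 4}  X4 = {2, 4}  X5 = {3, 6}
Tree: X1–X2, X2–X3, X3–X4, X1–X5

No — edge (3,5) lies in no bag.

A tree decomposition must satisfy three properties: every vertex lies in some bag; for every edge, both endpoints lie together in some bag; and for every vertex, the bags containing it form a connected subtree. Here edge (3,5) lies in no bag, so the decomposition is invalid.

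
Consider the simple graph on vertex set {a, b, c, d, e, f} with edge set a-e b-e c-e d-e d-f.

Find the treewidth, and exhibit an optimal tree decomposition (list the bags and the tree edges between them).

Treewidth 1.
Bags: B1 = {c, e}  B2 = {d, e}  B3 = {a, e}  B4 = {d, f}  B5 = {b, e}
Tree: B1–B2, B2–B3, B2–B4, B1–B5

Each bag holds 2 vertices, so the decomposition has width 1, which upper-bounds the treewidth. G has an edge, so its treewidth is at least 1. Therefore the treewidth is 1.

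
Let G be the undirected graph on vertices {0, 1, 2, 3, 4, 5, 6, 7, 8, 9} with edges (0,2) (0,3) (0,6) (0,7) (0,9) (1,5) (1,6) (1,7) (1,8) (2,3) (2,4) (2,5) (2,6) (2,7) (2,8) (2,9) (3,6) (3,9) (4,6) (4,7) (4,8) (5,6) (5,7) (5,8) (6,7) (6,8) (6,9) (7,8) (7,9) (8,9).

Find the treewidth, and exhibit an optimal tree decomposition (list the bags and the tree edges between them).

Every bag has size at most 5, so the width is 5 − 1 = 4 and tw(G) ≤ 4. Conversely, {1, 5, 6, 7, 8} is a clique of size 5, and the vertices of any clique must share a bag in every tree decomposition; so some bag has ≥ 5 vertices and tw(G) ≥ 4. The upper and lower bounds meet at 4, so that is the treewidth.

Treewidth 4.
One such decomposition:
Bags: B1 = {2, 5, 6, 7, 8}  B2 = {2, 4, 6, 7, 8}  B3 = {2, 6, 7, 8, 9}  B4 = {0, 2, 6, 7, 9}  B5 = {1, 5, 6, 7, 8}  B6 = {0, 2, 3, 6, 9}
Tree: B1–B2, B1–B3, B3–B4, B1–B5, B4–B6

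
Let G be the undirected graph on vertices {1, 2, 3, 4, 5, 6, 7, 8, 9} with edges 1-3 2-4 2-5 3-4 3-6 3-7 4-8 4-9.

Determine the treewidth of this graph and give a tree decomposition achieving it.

Treewidth 1.
One optimal decomposition is:
Bags: B1 = {2, 4}  B2 = {4, 8}  B3 = {3, 4}  B4 = {3, 6}  B5 = {4, 9}  B6 = {3, 7}  B7 = {1, 3}  B8 = {2, 5}
Tree: B1–B2, B2–B3, B3–B4, B1–B5, B3–B6, B6–B7, B1–B8

Each bag holds 2 vertices, so the decomposition has width 1, which upper-bounds the treewidth. Any graph with an edge has treewidth ≥ 1, and G has the edge 2–4. Therefore the treewidth is 1.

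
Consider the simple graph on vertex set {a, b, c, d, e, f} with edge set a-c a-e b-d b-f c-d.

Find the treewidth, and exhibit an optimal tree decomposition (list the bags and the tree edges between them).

Treewidth 1.
One such decomposition:
Bags: B1 = {a, e}  B2 = {a, c}  B3 = {c, d}  B4 = {b, d}  B5 = {b, f}
Tree: B1–B2, B2–B3, B3–B4, B4–B5

Every bag has size at most 2, so the width is 2 − 1 = 1 and tw(G) ≤ 1. Since G has at least one edge (e.g. e–a), it is not an edgeless graph, so tw(G) ≥ 1. Hence tw(G) = 1 exactly.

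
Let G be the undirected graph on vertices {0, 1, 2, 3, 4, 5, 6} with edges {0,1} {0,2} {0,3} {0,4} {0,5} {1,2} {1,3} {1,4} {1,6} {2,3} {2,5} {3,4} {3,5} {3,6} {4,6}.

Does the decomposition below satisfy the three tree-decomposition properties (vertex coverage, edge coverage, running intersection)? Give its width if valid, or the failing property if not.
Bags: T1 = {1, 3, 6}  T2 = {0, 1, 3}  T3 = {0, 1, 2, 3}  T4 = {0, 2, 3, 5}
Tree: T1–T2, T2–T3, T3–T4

No — vertex 4 appears in no bag.

A tree decomposition must satisfy three properties: every vertex lies in some bag; for every edge, both endpoints lie together in some bag; and for every vertex, the bags containing it form a connected subtree. Here vertex 4 appears in no bag, so the decomposition is invalid.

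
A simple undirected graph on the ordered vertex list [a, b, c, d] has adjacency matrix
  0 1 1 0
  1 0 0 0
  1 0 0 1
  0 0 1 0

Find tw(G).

1

A width-1 tree decomposition is:
Bags: B1 = {c, d}  B2 = {a, c}  B3 = {a, b}
Tree: B1–B2, B2–B3
The largest bag has 2 vertices, giving width 1; this decomposition certifies tw(G) ≤ 1. Since G has at least one edge (e.g. d–c), it is not an edgeless graph, so tw(G) ≥ 1. Hence tw(G) = 1 exactly.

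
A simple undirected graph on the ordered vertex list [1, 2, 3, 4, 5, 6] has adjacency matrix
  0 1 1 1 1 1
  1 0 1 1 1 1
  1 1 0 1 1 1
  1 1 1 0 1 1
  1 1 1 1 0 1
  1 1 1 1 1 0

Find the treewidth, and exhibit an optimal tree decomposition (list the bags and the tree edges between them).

Treewidth 5.
One such decomposition:
Bags: B1 = {1, 2, 3, 4, 5, 6}
Tree: (single bag)

With just one bag of size 6, the width is 6 − 1 = 5, so tw(G) ≤ 5. On the other hand G contains the 6-clique {1, 2, 3, 4, 5, 6}. A clique must lie in a single bag of any decomposition, so no decomposition can have width below 5. The upper and lower bounds meet at 5, so that is the treewidth.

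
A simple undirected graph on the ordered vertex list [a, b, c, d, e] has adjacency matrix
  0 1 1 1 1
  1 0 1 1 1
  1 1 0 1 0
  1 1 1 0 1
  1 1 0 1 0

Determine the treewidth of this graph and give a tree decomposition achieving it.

Treewidth 3.
Bags: B1 = {a, b, c, d}  B2 = {a, b, d, e}
Tree: B1–B2

The largest bag has 4 vertices, giving width 3; this decomposition certifies tw(G) ≤ 3. On the other hand G contains the 4-clique {a, b, d, e}. A clique must lie in a single bag of any decomposition, so no decomposition can have width below 3. The upper and lower bounds meet at 3, so that is the treewidth.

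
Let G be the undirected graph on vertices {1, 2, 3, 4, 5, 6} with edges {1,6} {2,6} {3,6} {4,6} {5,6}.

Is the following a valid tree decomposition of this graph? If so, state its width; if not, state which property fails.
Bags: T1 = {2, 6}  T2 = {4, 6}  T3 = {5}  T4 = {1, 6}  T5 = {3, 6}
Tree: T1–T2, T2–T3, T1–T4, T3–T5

No — edge (6,5) lies in no bag.

A tree decomposition must satisfy three properties: every vertex lies in some bag; for every edge, both endpoints lie together in some bag; and for every vertex, the bags containing it form a connected subtree. Here edge (6,5) lies in no bag, so the decomposition is invalid.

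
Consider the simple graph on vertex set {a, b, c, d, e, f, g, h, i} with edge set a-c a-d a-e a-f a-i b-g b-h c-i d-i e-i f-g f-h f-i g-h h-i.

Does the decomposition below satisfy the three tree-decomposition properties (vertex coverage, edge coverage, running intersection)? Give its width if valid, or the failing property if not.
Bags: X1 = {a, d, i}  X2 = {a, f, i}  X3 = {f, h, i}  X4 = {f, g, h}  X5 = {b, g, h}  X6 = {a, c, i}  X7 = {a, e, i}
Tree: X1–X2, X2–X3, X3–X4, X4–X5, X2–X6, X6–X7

Yes; width 2.

Every vertex of G appears in some bag (union = {a, b, c, d, e, f, g, h, i}); every edge is covered by a bag; and for each vertex v the set of bags containing v is connected in the bag tree. The decomposition is therefore valid. The largest bag has 3 vertices, so the width is 2.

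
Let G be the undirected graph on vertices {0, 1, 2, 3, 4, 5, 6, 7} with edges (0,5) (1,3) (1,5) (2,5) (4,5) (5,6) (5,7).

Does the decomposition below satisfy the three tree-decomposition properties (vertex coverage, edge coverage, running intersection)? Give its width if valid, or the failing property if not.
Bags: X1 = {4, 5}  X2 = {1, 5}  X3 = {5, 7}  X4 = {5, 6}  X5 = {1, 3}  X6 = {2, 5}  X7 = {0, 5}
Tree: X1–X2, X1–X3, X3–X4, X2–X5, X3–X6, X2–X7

Yes; width 1.

Checking the three conditions: (i) the bags cover all of {0, 1, 2, 3, 4, 5, 6, 7}; (ii) for each edge, some bag contains both endpoints; (iii) the bags containing any fixed vertex form a subtree. All hold, so the decomposition is valid with width 2 − 1 = 1.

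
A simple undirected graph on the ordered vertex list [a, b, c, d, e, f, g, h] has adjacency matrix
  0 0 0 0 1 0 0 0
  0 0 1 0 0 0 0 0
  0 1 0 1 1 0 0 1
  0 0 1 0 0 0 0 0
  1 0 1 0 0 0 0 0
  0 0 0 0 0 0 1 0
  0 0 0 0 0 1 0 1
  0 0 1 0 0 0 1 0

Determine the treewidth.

1

A width-1 tree decomposition is:
Bags: B1 = {c, d}  B2 = {c, e}  B3 = {c, h}  B4 = {b, c}  B5 = {g, h}  B6 = {a, e}  B7 = {f, g}
Tree: B1–B2, B1–B3, B1–B4, B3–B5, B2–B6, B5–B7
Every bag has size at most 2, so the width is 2 − 1 = 1 and tw(G) ≤ 1. Since G has at least one edge (e.g. d–c), it is not an edgeless graph, so tw(G) ≥ 1. The upper and lower bounds meet at 1, so that is the treewidth.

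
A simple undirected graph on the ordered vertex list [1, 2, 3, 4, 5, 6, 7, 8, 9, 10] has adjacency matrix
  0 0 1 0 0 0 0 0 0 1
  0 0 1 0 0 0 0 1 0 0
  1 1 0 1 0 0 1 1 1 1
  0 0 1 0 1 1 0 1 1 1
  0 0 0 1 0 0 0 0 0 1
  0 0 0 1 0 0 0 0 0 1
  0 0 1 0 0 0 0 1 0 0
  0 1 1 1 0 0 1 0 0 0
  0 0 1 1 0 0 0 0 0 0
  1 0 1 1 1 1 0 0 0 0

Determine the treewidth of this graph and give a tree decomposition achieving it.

Each bag holds 3 vertices, so the decomposition has width 2, which upper-bounds the treewidth. On the other hand G contains the 3-clique {1, 3, 10}. A clique must lie in a single bag of any decomposition, so no decomposition can have width below 2. The upper and lower bounds meet at 2, so that is the treewidth.

Treewidth 2.
Bags: B1 = {3, 4, 10}  B2 = {1, 3, 10}  B3 = {3, 4, 8}  B4 = {3, 4, 9}  B5 = {4, 5, 10}  B6 = {2, 3, 8}  B7 = {4, 6, 10}  B8 = {3, 7, 8}
Tree: B1–B2, B1–B3, B1–B4, B1–B5, B3–B6, B1–B7, B6–B8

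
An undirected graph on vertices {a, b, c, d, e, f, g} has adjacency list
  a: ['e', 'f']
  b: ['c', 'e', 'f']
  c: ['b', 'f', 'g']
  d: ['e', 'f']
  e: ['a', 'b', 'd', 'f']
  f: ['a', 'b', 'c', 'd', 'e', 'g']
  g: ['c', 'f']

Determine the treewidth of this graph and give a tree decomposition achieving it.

Treewidth 2.
One such decomposition:
Bags: B1 = {a, e, f}  B2 = {b, e, f}  B3 = {d, e, f}  B4 = {b, c, f}  B5 = {c, f, g}
Tree: B1–B2, B1–B3, B2–B4, B4–B5

Each bag holds 3 vertices, so the decomposition has width 2, which upper-bounds the treewidth. For the lower bound, the 3 vertices {c, f, g} are pairwise adjacent, and any tree decomposition puts a clique entirely inside one bag — forcing width ≥ 2. Therefore the treewidth is 2.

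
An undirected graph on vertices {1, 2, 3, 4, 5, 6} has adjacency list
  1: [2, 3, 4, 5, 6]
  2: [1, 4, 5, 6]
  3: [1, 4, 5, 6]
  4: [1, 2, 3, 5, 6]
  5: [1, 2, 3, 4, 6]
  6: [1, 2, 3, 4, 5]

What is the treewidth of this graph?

A width-4 tree decomposition is:
Bags: B1 = {1, 3, 4, 5, 6}  B2 = {1, 2, 4, 5, 6}
Tree: B1–B2
Every bag has size at most 5, so the width is 5 − 1 = 4 and tw(G) ≤ 4. Conversely, {1, 2, 4, 5, 6} is a clique of size 5, and the vertices of any clique must share a bag in every tree decomposition; so some bag has ≥ 5 vertices and tw(G) ≥ 4. The upper and lower bounds meet at 4, so that is the treewidth.

4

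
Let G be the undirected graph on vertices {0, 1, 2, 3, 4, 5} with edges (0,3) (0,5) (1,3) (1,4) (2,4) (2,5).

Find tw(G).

A width-2 tree decomposition is:
Bags: B1 = {0, 1, 3}  B2 = {0, 1, 5}  B3 = {1, 2, 5}  B4 = {1, 2, 4}
Tree: B1–B2, B2–B3, B3–B4
Each bag holds 3 vertices, so the decomposition has width 2, which upper-bounds the treewidth. For the lower bound, G contains the cycle 1–3–0–5–2–4–1, so G is not a forest; only forests have treewidth ≤ 1, hence tw(G) ≥ 2. The upper and lower bounds meet at 2, so that is the treewidth.

2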